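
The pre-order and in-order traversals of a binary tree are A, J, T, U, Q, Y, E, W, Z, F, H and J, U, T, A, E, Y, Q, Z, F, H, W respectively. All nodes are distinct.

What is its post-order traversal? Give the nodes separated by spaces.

The first element of pre-order is the root; it splits in-order into left and right subtrees.
Root A: left subtree has 3 nodes {J, U, T}, right has 7 {E, Y, Q, Z, F, H, W}.
  Root J: left subtree has 0 nodes { }, right has 2 {U, T}.
    Root T: left subtree has 1 node {U}, right has 0 { }.
  Root Q: left subtree has 2 nodes {E, Y}, right has 4 {Z, F, H, W}.
    Root Y: left subtree has 1 node {E}, right has 0 { }.
    Root W: left subtree has 3 nodes {Z, F, H}, right has 0 { }.
      Root Z: left subtree has 0 nodes { }, right has 2 {F, H}.
        Root F: left subtree has 0 nodes { }, right has 1 {H}.

U T J E Y H F Z W Q A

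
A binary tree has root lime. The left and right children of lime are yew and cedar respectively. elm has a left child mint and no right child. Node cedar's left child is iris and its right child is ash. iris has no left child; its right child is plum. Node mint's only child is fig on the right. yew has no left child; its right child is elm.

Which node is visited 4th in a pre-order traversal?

Pre-order visits the node, then its left subtree, then its right subtree.
Visit lime.
At lime: go left to yew.
  Visit yew.
  At yew: no left child.
  At yew: go right to elm.
    Visit elm.
    At elm: go left to mint.
      Visit mint.
      At mint: no left child.
      At mint: go right to fig.
        fig is a leaf — visit fig.
    At elm: no right child.
At lime: go right to cedar.
  Visit cedar.
  At cedar: go left to iris.
    Visit iris.
    At iris: no left child.
    At iris: go right to plum.
      plum is a leaf — visit plum.
  At cedar: go right to ash.
    ash is a leaf — visit ash.
Full pre-order sequence: lime, yew, elm, mint, fig, cedar, iris, plum, ash.

mint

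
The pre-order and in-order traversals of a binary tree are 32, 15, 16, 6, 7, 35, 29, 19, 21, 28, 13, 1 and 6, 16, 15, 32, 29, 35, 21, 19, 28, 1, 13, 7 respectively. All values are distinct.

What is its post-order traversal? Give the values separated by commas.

6, 16, 15, 29, 21, 1, 13, 28, 19, 35, 7, 32

The first element of pre-order is the root; it splits in-order into left and right subtrees.
Root 32: left subtree has 3 nodes {6, 16, 15}, right has 8 {29, 35, 21, 19, 28, 1, 13, 7}.
  Root 15: left subtree has 2 nodes {6, 16}, right has 0 { }.
    Root 16: left subtree has 1 node {6}, right has 0 { }.
  Root 7: left subtree has 7 nodes {29, 35, 21, 19, 28, 1, 13}, right has 0 { }.
    Root 35: left subtree has 1 node {29}, right has 5 {21, 19, 28, 1, 13}.
      Root 19: left subtree has 1 node {21}, right has 3 {28, 1, 13}.
        Root 28: left subtree has 0 nodes { }, right has 2 {1, 13}.
          Root 13: left subtree has 1 node {1}, right has 0 { }.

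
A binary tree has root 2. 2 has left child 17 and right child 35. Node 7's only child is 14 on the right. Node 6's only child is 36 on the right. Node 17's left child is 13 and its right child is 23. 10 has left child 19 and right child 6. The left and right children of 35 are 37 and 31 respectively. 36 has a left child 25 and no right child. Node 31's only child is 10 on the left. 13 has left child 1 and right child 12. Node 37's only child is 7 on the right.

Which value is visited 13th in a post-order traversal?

10

Post-order visits the left subtree, then the right subtree, then the node.
At 2: go left to 17.
  At 17: go left to 13.
    At 13: go left to 1.
      1 is a leaf — visit 1.
    At 13: go right to 12.
      12 is a leaf — visit 12.
    Visit 13.
  At 17: go right to 23.
    23 is a leaf — visit 23.
  Visit 17.
At 2: go right to 35.
  At 35: go left to 37.
    At 37: no left child.
    At 37: go right to 7.
      At 7: no left child.
      At 7: go right to 14.
        14 is a leaf — visit 14.
      Visit 7.
    Visit 37.
  At 35: go right to 31.
    At 31: go left to 10.
      At 10: go left to 19.
        19 is a leaf — visit 19.
      At 10: go right to 6.
        At 6: no left child.
        At 6: go right to 36.
          At 36: go left to 25.
            25 is a leaf — visit 25.
          At 36: no right child.
          Visit 36.
        Visit 6.
      Visit 10.
    At 31: no right child.
    Visit 31.
  Visit 35.
Visit 2.
Full post-order sequence: 1, 12, 13, 23, 17, 14, 7, 37, 19, 25, 36, 6, 10, 31, 35, 2.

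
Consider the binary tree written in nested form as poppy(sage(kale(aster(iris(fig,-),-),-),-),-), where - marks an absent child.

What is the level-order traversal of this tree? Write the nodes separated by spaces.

Level-order visits nodes level by level from the root, left to right within each level.
Level 0: poppy
Level 1: sage
Level 2: kale
Level 3: aster
Level 4: iris
Level 5: fig

poppy sage kale aster iris fig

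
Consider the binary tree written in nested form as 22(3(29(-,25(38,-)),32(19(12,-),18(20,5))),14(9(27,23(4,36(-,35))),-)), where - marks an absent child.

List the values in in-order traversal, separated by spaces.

In-order visits the left subtree, then the node, then the right subtree.
At 22: go left to 3.
  At 3: go left to 29.
    At 29: no left child.
    Visit 29.
    At 29: go right to 25.
      At 25: go left to 38.
        38 is a leaf — visit 38.
      Visit 25.
      At 25: no right child.
  Visit 3.
  At 3: go right to 32.
    At 32: go left to 19.
      At 19: go left to 12.
        12 is a leaf — visit 12.
      Visit 19.
      At 19: no right child.
    Visit 32.
    At 32: go right to 18.
      At 18: go left to 20.
        20 is a leaf — visit 20.
      Visit 18.
      At 18: go right to 5.
        5 is a leaf — visit 5.
Visit 22.
At 22: go right to 14.
  At 14: go left to 9.
    At 9: go left to 27.
      27 is a leaf — visit 27.
    Visit 9.
    At 9: go right to 23.
      At 23: go left to 4.
        4 is a leaf — visit 4.
      Visit 23.
      At 23: go right to 36.
        At 36: no left child.
        Visit 36.
        At 36: go right to 35.
          35 is a leaf — visit 35.
  Visit 14.
  At 14: no right child.

29 38 25 3 12 19 32 20 18 5 22 27 9 4 23 36 35 14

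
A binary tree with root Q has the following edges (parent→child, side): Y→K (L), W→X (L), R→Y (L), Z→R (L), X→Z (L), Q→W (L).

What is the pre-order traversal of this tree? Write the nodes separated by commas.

Pre-order visits the node, then its left subtree, then its right subtree.
Visit Q.
At Q: go left to W.
  Visit W.
  At W: go left to X.
    Visit X.
    At X: go left to Z.
      Visit Z.
      At Z: go left to R.
        Visit R.
        At R: go left to Y.
          Visit Y.
          At Y: go left to K.
            K is a leaf — visit K.
          At Y: no right child.
        At R: no right child.
      At Z: no right child.
    At X: no right child.
  At W: no right child.
At Q: no right child.

Q, W, X, Z, R, Y, K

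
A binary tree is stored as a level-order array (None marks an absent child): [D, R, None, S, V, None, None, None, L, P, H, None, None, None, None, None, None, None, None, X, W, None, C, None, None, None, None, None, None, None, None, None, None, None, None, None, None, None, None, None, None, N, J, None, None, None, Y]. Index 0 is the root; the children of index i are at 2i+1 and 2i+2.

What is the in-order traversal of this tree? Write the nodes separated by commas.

In-order visits the left subtree, then the node, then the right subtree.
At D: go left to R.
  At R: go left to S.
    At S: no left child.
    Visit S.
    At S: go right to L.
      L is a leaf — visit L.
  Visit R.
  At R: go right to V.
    At V: go left to P.
      At P: go left to X.
        X is a leaf — visit X.
      Visit P.
      At P: go right to W.
        At W: go left to N.
          N is a leaf — visit N.
        Visit W.
        At W: go right to J.
          J is a leaf — visit J.
    Visit V.
    At V: go right to H.
      At H: no left child.
      Visit H.
      At H: go right to C.
        At C: no left child.
        Visit C.
        At C: go right to Y.
          Y is a leaf — visit Y.
Visit D.
At D: no right child.

S, L, R, X, P, N, W, J, V, H, C, Y, D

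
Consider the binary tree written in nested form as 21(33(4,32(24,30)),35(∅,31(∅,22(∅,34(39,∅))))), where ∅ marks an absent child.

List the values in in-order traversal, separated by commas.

In-order visits the left subtree, then the node, then the right subtree.
At 21: go left to 33.
  At 33: go left to 4.
    4 is a leaf — visit 4.
  Visit 33.
  At 33: go right to 32.
    At 32: go left to 24.
      24 is a leaf — visit 24.
    Visit 32.
    At 32: go right to 30.
      30 is a leaf — visit 30.
Visit 21.
At 21: go right to 35.
  At 35: no left child.
  Visit 35.
  At 35: go right to 31.
    At 31: no left child.
    Visit 31.
    At 31: go right to 22.
      At 22: no left child.
      Visit 22.
      At 22: go right to 34.
        At 34: go left to 39.
          39 is a leaf — visit 39.
        Visit 34.
        At 34: no right child.

4, 33, 24, 32, 30, 21, 35, 31, 22, 39, 34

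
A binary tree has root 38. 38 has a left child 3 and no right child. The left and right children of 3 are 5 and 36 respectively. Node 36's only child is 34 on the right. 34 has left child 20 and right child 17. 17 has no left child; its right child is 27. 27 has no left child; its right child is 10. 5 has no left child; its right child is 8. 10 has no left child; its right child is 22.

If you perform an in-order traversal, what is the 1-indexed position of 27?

8

In-order visits the left subtree, then the node, then the right subtree.
At 38: go left to 3.
  At 3: go left to 5.
    At 5: no left child.
    Visit 5.
    At 5: go right to 8.
      8 is a leaf — visit 8.
  Visit 3.
  At 3: go right to 36.
    At 36: no left child.
    Visit 36.
    At 36: go right to 34.
      At 34: go left to 20.
        20 is a leaf — visit 20.
      Visit 34.
      At 34: go right to 17.
        At 17: no left child.
        Visit 17.
        At 17: go right to 27.
          At 27: no left child.
          Visit 27.
          At 27: go right to 10.
            At 10: no left child.
            Visit 10.
            At 10: go right to 22.
              22 is a leaf — visit 22.
Visit 38.
At 38: no right child.
Full in-order sequence: 5, 8, 3, 36, 20, 34, 17, 27, 10, 22, 38.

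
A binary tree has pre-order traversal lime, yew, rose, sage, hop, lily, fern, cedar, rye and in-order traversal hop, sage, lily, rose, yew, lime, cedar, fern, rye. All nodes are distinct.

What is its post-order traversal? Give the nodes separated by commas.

The first element of pre-order is the root; it splits in-order into left and right subtrees.
Root lime: left subtree has 5 nodes {hop, sage, lily, rose, yew}, right has 3 {cedar, fern, rye}.
  Root yew: left subtree has 4 nodes {hop, sage, lily, rose}, right has 0 { }.
    Root rose: left subtree has 3 nodes {hop, sage, lily}, right has 0 { }.
      Root sage: left subtree has 1 node {hop}, right has 1 {lily}.
  Root fern: left subtree has 1 node {cedar}, right has 1 {rye}.

hop, lily, sage, rose, yew, cedar, rye, fern, lime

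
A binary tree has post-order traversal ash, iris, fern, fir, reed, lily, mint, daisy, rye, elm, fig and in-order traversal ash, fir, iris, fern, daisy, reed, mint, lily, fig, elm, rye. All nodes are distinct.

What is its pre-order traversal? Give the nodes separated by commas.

fig, daisy, fir, ash, fern, iris, mint, reed, lily, elm, rye

The last element of post-order is the root; it splits in-order into left and right subtrees.
Root fig: left subtree has 8 nodes {ash, fir, iris, fern, daisy, reed, mint, lily}, right has 2 {elm, rye}.
  Root daisy: left subtree has 4 nodes {ash, fir, iris, fern}, right has 3 {reed, mint, lily}.
    Root fir: left subtree has 1 node {ash}, right has 2 {iris, fern}.
      Root fern: left subtree has 1 node {iris}, right has 0 { }.
    Root mint: left subtree has 1 node {reed}, right has 1 {lily}.
  Root elm: left subtree has 0 nodes { }, right has 1 {rye}.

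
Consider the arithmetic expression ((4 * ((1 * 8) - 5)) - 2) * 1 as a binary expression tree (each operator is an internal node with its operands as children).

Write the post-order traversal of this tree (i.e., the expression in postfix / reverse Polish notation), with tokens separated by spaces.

4 1 8 * 5 - * 2 - 1 *

Post-order on an expression tree gives postfix notation: for each operator, emit left operand, right operand, then the operator.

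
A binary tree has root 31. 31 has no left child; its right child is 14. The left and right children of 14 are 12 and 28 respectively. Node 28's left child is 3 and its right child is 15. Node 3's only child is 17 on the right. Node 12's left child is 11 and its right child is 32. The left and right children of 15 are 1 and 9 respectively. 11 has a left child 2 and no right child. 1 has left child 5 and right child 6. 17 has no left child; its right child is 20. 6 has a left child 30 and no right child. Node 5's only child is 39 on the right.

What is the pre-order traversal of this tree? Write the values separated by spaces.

31 14 12 11 2 32 28 3 17 20 15 1 5 39 6 30 9

Pre-order visits the node, then its left subtree, then its right subtree.
Visit 31.
At 31: no left child.
At 31: go right to 14.
  Visit 14.
  At 14: go left to 12.
    Visit 12.
    At 12: go left to 11.
      Visit 11.
      At 11: go left to 2.
        2 is a leaf — visit 2.
      At 11: no right child.
    At 12: go right to 32.
      32 is a leaf — visit 32.
  At 14: go right to 28.
    Visit 28.
    At 28: go left to 3.
      Visit 3.
      At 3: no left child.
      At 3: go right to 17.
        Visit 17.
        At 17: no left child.
        At 17: go right to 20.
          20 is a leaf — visit 20.
    At 28: go right to 15.
      Visit 15.
      At 15: go left to 1.
        Visit 1.
        At 1: go left to 5.
          Visit 5.
          At 5: no left child.
          At 5: go right to 39.
            39 is a leaf — visit 39.
        At 1: go right to 6.
          Visit 6.
          At 6: go left to 30.
            30 is a leaf — visit 30.
          At 6: no right child.
      At 15: go right to 9.
        9 is a leaf — visit 9.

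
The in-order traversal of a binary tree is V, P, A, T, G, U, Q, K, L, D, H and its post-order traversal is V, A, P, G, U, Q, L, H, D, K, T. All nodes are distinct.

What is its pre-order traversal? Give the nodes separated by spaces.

The last element of post-order is the root; it splits in-order into left and right subtrees.
Root T: left subtree has 3 nodes {V, P, A}, right has 7 {G, U, Q, K, L, D, H}.
  Root P: left subtree has 1 node {V}, right has 1 {A}.
  Root K: left subtree has 3 nodes {G, U, Q}, right has 3 {L, D, H}.
    Root Q: left subtree has 2 nodes {G, U}, right has 0 { }.
      Root U: left subtree has 1 node {G}, right has 0 { }.
    Root D: left subtree has 1 node {L}, right has 1 {H}.

T P V A K Q U G D L H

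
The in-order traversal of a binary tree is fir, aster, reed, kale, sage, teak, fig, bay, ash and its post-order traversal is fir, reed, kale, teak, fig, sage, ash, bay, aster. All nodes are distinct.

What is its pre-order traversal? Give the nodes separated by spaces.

aster fir bay sage kale reed fig teak ash

The last element of post-order is the root; it splits in-order into left and right subtrees.
Root aster: left subtree has 1 node {fir}, right has 7 {reed, kale, sage, teak, fig, bay, ash}.
  Root bay: left subtree has 5 nodes {reed, kale, sage, teak, fig}, right has 1 {ash}.
    Root sage: left subtree has 2 nodes {reed, kale}, right has 2 {teak, fig}.
      Root kale: left subtree has 1 node {reed}, right has 0 { }.
      Root fig: left subtree has 1 node {teak}, right has 0 { }.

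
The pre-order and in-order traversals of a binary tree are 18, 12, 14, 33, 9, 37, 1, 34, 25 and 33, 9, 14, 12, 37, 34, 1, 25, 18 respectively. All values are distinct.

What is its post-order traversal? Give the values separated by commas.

The first element of pre-order is the root; it splits in-order into left and right subtrees.
Root 18: left subtree has 8 nodes {33, 9, 14, 12, 37, 34, 1, 25}, right has 0 { }.
  Root 12: left subtree has 3 nodes {33, 9, 14}, right has 4 {37, 34, 1, 25}.
    Root 14: left subtree has 2 nodes {33, 9}, right has 0 { }.
      Root 33: left subtree has 0 nodes { }, right has 1 {9}.
    Root 37: left subtree has 0 nodes { }, right has 3 {34, 1, 25}.
      Root 1: left subtree has 1 node {34}, right has 1 {25}.

9, 33, 14, 34, 25, 1, 37, 12, 18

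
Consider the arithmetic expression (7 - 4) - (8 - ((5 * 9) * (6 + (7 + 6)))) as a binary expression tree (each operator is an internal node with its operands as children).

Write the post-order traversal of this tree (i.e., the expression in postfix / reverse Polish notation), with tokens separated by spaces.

7 4 - 8 5 9 * 6 7 6 + + * - -

Post-order on an expression tree gives postfix notation: for each operator, emit left operand, right operand, then the operator.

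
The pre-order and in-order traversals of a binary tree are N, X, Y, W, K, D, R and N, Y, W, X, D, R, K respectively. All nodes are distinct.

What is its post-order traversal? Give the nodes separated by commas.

The first element of pre-order is the root; it splits in-order into left and right subtrees.
Root N: left subtree has 0 nodes { }, right has 6 {Y, W, X, D, R, K}.
  Root X: left subtree has 2 nodes {Y, W}, right has 3 {D, R, K}.
    Root Y: left subtree has 0 nodes { }, right has 1 {W}.
    Root K: left subtree has 2 nodes {D, R}, right has 0 { }.
      Root D: left subtree has 0 nodes { }, right has 1 {R}.

W, Y, R, D, K, X, N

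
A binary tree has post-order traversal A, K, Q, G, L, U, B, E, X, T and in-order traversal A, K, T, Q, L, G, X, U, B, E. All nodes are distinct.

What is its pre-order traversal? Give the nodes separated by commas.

The last element of post-order is the root; it splits in-order into left and right subtrees.
Root T: left subtree has 2 nodes {A, K}, right has 7 {Q, L, G, X, U, B, E}.
  Root K: left subtree has 1 node {A}, right has 0 { }.
  Root X: left subtree has 3 nodes {Q, L, G}, right has 3 {U, B, E}.
    Root L: left subtree has 1 node {Q}, right has 1 {G}.
    Root E: left subtree has 2 nodes {U, B}, right has 0 { }.
      Root B: left subtree has 1 node {U}, right has 0 { }.

T, K, A, X, L, Q, G, E, B, U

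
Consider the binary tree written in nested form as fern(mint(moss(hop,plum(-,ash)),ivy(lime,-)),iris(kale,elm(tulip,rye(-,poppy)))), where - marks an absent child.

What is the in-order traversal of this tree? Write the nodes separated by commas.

In-order visits the left subtree, then the node, then the right subtree.
At fern: go left to mint.
  At mint: go left to moss.
    At moss: go left to hop.
      hop is a leaf — visit hop.
    Visit moss.
    At moss: go right to plum.
      At plum: no left child.
      Visit plum.
      At plum: go right to ash.
        ash is a leaf — visit ash.
  Visit mint.
  At mint: go right to ivy.
    At ivy: go left to lime.
      lime is a leaf — visit lime.
    Visit ivy.
    At ivy: no right child.
Visit fern.
At fern: go right to iris.
  At iris: go left to kale.
    kale is a leaf — visit kale.
  Visit iris.
  At iris: go right to elm.
    At elm: go left to tulip.
      tulip is a leaf — visit tulip.
    Visit elm.
    At elm: go right to rye.
      At rye: no left child.
      Visit rye.
      At rye: go right to poppy.
        poppy is a leaf — visit poppy.

hop, moss, plum, ash, mint, lime, ivy, fern, kale, iris, tulip, elm, rye, poppy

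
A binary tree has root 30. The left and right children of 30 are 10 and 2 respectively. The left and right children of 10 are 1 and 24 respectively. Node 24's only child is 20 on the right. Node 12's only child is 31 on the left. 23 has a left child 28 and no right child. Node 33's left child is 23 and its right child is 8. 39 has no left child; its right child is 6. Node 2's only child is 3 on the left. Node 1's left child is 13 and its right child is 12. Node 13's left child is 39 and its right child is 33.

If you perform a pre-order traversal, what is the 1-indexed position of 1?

3

Pre-order visits the node, then its left subtree, then its right subtree.
Visit 30.
At 30: go left to 10.
  Visit 10.
  At 10: go left to 1.
    Visit 1.
    At 1: go left to 13.
      Visit 13.
      At 13: go left to 39.
        Visit 39.
        At 39: no left child.
        At 39: go right to 6.
          6 is a leaf — visit 6.
      At 13: go right to 33.
        Visit 33.
        At 33: go left to 23.
          Visit 23.
          At 23: go left to 28.
            28 is a leaf — visit 28.
          At 23: no right child.
        At 33: go right to 8.
          8 is a leaf — visit 8.
    At 1: go right to 12.
      Visit 12.
      At 12: go left to 31.
        31 is a leaf — visit 31.
      At 12: no right child.
  At 10: go right to 24.
    Visit 24.
    At 24: no left child.
    At 24: go right to 20.
      20 is a leaf — visit 20.
At 30: go right to 2.
  Visit 2.
  At 2: go left to 3.
    3 is a leaf — visit 3.
  At 2: no right child.
Full pre-order sequence: 30, 10, 1, 13, 39, 6, 33, 23, 28, 8, 12, 31, 24, 20, 2, 3.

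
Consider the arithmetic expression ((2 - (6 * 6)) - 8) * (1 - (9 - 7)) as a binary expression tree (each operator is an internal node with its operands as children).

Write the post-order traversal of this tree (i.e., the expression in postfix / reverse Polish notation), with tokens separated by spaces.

2 6 6 * - 8 - 1 9 7 - - *

Post-order on an expression tree gives postfix notation: for each operator, emit left operand, right operand, then the operator.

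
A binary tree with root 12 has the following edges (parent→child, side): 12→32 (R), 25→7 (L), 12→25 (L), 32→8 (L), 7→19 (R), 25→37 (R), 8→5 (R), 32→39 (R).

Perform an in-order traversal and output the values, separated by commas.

In-order visits the left subtree, then the node, then the right subtree.
At 12: go left to 25.
  At 25: go left to 7.
    At 7: no left child.
    Visit 7.
    At 7: go right to 19.
      19 is a leaf — visit 19.
  Visit 25.
  At 25: go right to 37.
    37 is a leaf — visit 37.
Visit 12.
At 12: go right to 32.
  At 32: go left to 8.
    At 8: no left child.
    Visit 8.
    At 8: go right to 5.
      5 is a leaf — visit 5.
  Visit 32.
  At 32: go right to 39.
    39 is a leaf — visit 39.

7, 19, 25, 37, 12, 8, 5, 32, 39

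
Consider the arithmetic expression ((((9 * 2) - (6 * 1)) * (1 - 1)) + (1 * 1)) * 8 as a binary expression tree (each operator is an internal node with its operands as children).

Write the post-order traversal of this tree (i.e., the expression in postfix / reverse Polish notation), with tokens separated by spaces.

9 2 * 6 1 * - 1 1 - * 1 1 * + 8 *

Post-order on an expression tree gives postfix notation: for each operator, emit left operand, right operand, then the operator.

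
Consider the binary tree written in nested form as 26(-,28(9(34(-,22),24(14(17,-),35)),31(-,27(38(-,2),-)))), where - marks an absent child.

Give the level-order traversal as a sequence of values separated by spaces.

26 28 9 31 34 24 27 22 14 35 38 17 2

Level-order visits nodes level by level from the root, left to right within each level.
Level 0: 26
Level 1: 28
Level 2: 9, 31
Level 3: 34, 24, 27
Level 4: 22, 14, 35, 38
Level 5: 17, 2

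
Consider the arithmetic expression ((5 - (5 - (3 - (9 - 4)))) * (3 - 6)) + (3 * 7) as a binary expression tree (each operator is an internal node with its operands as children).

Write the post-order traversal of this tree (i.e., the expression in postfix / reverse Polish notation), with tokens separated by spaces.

5 5 3 9 4 - - - - 3 6 - * 3 7 * +

Post-order on an expression tree gives postfix notation: for each operator, emit left operand, right operand, then the operator.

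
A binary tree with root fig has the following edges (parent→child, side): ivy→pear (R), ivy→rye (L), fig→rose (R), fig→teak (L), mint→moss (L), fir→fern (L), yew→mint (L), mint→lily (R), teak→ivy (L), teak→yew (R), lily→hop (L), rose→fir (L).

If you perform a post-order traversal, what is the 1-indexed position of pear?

Post-order visits the left subtree, then the right subtree, then the node.
At fig: go left to teak.
  At teak: go left to ivy.
    At ivy: go left to rye.
      rye is a leaf — visit rye.
    At ivy: go right to pear.
      pear is a leaf — visit pear.
    Visit ivy.
  At teak: go right to yew.
    At yew: go left to mint.
      At mint: go left to moss.
        moss is a leaf — visit moss.
      At mint: go right to lily.
        At lily: go left to hop.
          hop is a leaf — visit hop.
        At lily: no right child.
        Visit lily.
      Visit mint.
    At yew: no right child.
    Visit yew.
  Visit teak.
At fig: go right to rose.
  At rose: go left to fir.
    At fir: go left to fern.
      fern is a leaf — visit fern.
    At fir: no right child.
    Visit fir.
  At rose: no right child.
  Visit rose.
Visit fig.
Full post-order sequence: rye, pear, ivy, moss, hop, lily, mint, yew, teak, fern, fir, rose, fig.

2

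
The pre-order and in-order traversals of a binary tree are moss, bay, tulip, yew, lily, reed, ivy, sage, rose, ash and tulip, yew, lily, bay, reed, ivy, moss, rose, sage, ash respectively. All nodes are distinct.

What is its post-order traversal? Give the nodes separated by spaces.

The first element of pre-order is the root; it splits in-order into left and right subtrees.
Root moss: left subtree has 6 nodes {tulip, yew, lily, bay, reed, ivy}, right has 3 {rose, sage, ash}.
  Root bay: left subtree has 3 nodes {tulip, yew, lily}, right has 2 {reed, ivy}.
    Root tulip: left subtree has 0 nodes { }, right has 2 {yew, lily}.
      Root yew: left subtree has 0 nodes { }, right has 1 {lily}.
    Root reed: left subtree has 0 nodes { }, right has 1 {ivy}.
  Root sage: left subtree has 1 node {rose}, right has 1 {ash}.

lily yew tulip ivy reed bay rose ash sage moss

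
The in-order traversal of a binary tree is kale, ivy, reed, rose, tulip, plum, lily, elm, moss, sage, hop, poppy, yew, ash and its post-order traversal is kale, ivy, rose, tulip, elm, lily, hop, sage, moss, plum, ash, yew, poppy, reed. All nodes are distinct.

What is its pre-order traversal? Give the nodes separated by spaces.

reed ivy kale poppy plum tulip rose moss lily elm sage hop yew ash

The last element of post-order is the root; it splits in-order into left and right subtrees.
Root reed: left subtree has 2 nodes {kale, ivy}, right has 11 {rose, tulip, plum, lily, elm, moss, sage, hop, poppy, yew, ash}.
  Root ivy: left subtree has 1 node {kale}, right has 0 { }.
  Root poppy: left subtree has 8 nodes {rose, tulip, plum, lily, elm, moss, sage, hop}, right has 2 {yew, ash}.
    Root plum: left subtree has 2 nodes {rose, tulip}, right has 5 {lily, elm, moss, sage, hop}.
      Root tulip: left subtree has 1 node {rose}, right has 0 { }.
      Root moss: left subtree has 2 nodes {lily, elm}, right has 2 {sage, hop}.
        Root lily: left subtree has 0 nodes { }, right has 1 {elm}.
        Root sage: left subtree has 0 nodes { }, right has 1 {hop}.
    Root yew: left subtree has 0 nodes { }, right has 1 {ash}.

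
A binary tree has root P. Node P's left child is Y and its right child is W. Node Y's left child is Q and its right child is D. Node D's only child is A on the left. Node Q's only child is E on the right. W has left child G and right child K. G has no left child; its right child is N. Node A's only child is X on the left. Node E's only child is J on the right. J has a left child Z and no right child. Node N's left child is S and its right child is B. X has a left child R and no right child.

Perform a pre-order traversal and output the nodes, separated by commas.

P, Y, Q, E, J, Z, D, A, X, R, W, G, N, S, B, K

Pre-order visits the node, then its left subtree, then its right subtree.
Visit P.
At P: go left to Y.
  Visit Y.
  At Y: go left to Q.
    Visit Q.
    At Q: no left child.
    At Q: go right to E.
      Visit E.
      At E: no left child.
      At E: go right to J.
        Visit J.
        At J: go left to Z.
          Z is a leaf — visit Z.
        At J: no right child.
  At Y: go right to D.
    Visit D.
    At D: go left to A.
      Visit A.
      At A: go left to X.
        Visit X.
        At X: go left to R.
          R is a leaf — visit R.
        At X: no right child.
      At A: no right child.
    At D: no right child.
At P: go right to W.
  Visit W.
  At W: go left to G.
    Visit G.
    At G: no left child.
    At G: go right to N.
      Visit N.
      At N: go left to S.
        S is a leaf — visit S.
      At N: go right to B.
        B is a leaf — visit B.
  At W: go right to K.
    K is a leaf — visit K.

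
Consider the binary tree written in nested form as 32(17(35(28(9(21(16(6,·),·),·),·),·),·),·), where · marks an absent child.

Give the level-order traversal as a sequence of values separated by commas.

32, 17, 35, 28, 9, 21, 16, 6

Level-order visits nodes level by level from the root, left to right within each level.
Level 0: 32
Level 1: 17
Level 2: 35
Level 3: 28
Level 4: 9
Level 5: 21
Level 6: 16
Level 7: 6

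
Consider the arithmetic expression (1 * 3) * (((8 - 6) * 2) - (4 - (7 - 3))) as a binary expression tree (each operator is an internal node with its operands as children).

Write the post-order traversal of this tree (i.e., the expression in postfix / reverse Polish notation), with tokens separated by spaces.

Post-order on an expression tree gives postfix notation: for each operator, emit left operand, right operand, then the operator.

1 3 * 8 6 - 2 * 4 7 3 - - - *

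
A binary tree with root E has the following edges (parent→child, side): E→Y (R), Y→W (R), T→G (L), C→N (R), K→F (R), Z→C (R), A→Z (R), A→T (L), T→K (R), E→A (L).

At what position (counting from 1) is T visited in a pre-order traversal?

3

Pre-order visits the node, then its left subtree, then its right subtree.
Visit E.
At E: go left to A.
  Visit A.
  At A: go left to T.
    Visit T.
    At T: go left to G.
      G is a leaf — visit G.
    At T: go right to K.
      Visit K.
      At K: no left child.
      At K: go right to F.
        F is a leaf — visit F.
  At A: go right to Z.
    Visit Z.
    At Z: no left child.
    At Z: go right to C.
      Visit C.
      At C: no left child.
      At C: go right to N.
        N is a leaf — visit N.
At E: go right to Y.
  Visit Y.
  At Y: no left child.
  At Y: go right to W.
    W is a leaf — visit W.
Full pre-order sequence: E, A, T, G, K, F, Z, C, N, Y, W.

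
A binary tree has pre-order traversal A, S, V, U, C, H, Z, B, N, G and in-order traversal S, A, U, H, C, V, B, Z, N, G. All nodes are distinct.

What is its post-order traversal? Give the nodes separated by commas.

The first element of pre-order is the root; it splits in-order into left and right subtrees.
Root A: left subtree has 1 node {S}, right has 8 {U, H, C, V, B, Z, N, G}.
  Root V: left subtree has 3 nodes {U, H, C}, right has 4 {B, Z, N, G}.
    Root U: left subtree has 0 nodes { }, right has 2 {H, C}.
      Root C: left subtree has 1 node {H}, right has 0 { }.
    Root Z: left subtree has 1 node {B}, right has 2 {N, G}.
      Root N: left subtree has 0 nodes { }, right has 1 {G}.

S, H, C, U, B, G, N, Z, V, A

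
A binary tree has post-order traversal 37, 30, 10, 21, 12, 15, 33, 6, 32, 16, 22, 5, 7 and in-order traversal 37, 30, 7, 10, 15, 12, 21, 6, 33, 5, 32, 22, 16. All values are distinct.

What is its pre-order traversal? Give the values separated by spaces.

7 30 37 5 6 15 10 12 21 33 22 32 16

The last element of post-order is the root; it splits in-order into left and right subtrees.
Root 7: left subtree has 2 nodes {37, 30}, right has 10 {10, 15, 12, 21, 6, 33, 5, 32, 22, 16}.
  Root 30: left subtree has 1 node {37}, right has 0 { }.
  Root 5: left subtree has 6 nodes {10, 15, 12, 21, 6, 33}, right has 3 {32, 22, 16}.
    Root 6: left subtree has 4 nodes {10, 15, 12, 21}, right has 1 {33}.
      Root 15: left subtree has 1 node {10}, right has 2 {12, 21}.
        Root 12: left subtree has 0 nodes { }, right has 1 {21}.
    Root 22: left subtree has 1 node {32}, right has 1 {16}.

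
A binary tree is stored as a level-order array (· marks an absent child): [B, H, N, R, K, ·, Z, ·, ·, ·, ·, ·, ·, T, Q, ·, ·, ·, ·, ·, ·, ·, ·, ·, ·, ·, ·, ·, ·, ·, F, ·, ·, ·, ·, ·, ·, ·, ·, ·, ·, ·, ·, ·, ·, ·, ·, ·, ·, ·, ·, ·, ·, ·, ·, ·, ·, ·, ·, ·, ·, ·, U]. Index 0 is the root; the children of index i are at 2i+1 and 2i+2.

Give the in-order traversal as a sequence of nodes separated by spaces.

R H K B N T Z Q F U

In-order visits the left subtree, then the node, then the right subtree.
At B: go left to H.
  At H: go left to R.
    R is a leaf — visit R.
  Visit H.
  At H: go right to K.
    K is a leaf — visit K.
Visit B.
At B: go right to N.
  At N: no left child.
  Visit N.
  At N: go right to Z.
    At Z: go left to T.
      T is a leaf — visit T.
    Visit Z.
    At Z: go right to Q.
      At Q: no left child.
      Visit Q.
      At Q: go right to F.
        At F: no left child.
        Visit F.
        At F: go right to U.
          U is a leaf — visit U.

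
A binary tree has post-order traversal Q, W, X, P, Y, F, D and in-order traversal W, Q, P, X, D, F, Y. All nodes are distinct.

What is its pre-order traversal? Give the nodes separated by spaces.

The last element of post-order is the root; it splits in-order into left and right subtrees.
Root D: left subtree has 4 nodes {W, Q, P, X}, right has 2 {F, Y}.
  Root P: left subtree has 2 nodes {W, Q}, right has 1 {X}.
    Root W: left subtree has 0 nodes { }, right has 1 {Q}.
  Root F: left subtree has 0 nodes { }, right has 1 {Y}.

D P W Q X F Y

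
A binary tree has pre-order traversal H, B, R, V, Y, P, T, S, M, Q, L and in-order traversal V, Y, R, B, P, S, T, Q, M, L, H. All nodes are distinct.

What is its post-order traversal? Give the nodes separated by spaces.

The first element of pre-order is the root; it splits in-order into left and right subtrees.
Root H: left subtree has 10 nodes {V, Y, R, B, P, S, T, Q, M, L}, right has 0 { }.
  Root B: left subtree has 3 nodes {V, Y, R}, right has 6 {P, S, T, Q, M, L}.
    Root R: left subtree has 2 nodes {V, Y}, right has 0 { }.
      Root V: left subtree has 0 nodes { }, right has 1 {Y}.
    Root P: left subtree has 0 nodes { }, right has 5 {S, T, Q, M, L}.
      Root T: left subtree has 1 node {S}, right has 3 {Q, M, L}.
        Root M: left subtree has 1 node {Q}, right has 1 {L}.

Y V R S Q L M T P B H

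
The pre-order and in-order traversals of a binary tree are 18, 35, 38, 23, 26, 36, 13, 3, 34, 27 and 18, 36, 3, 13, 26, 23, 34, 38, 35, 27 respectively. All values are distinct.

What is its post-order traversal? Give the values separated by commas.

3, 13, 36, 26, 34, 23, 38, 27, 35, 18

The first element of pre-order is the root; it splits in-order into left and right subtrees.
Root 18: left subtree has 0 nodes { }, right has 9 {36, 3, 13, 26, 23, 34, 38, 35, 27}.
  Root 35: left subtree has 7 nodes {36, 3, 13, 26, 23, 34, 38}, right has 1 {27}.
    Root 38: left subtree has 6 nodes {36, 3, 13, 26, 23, 34}, right has 0 { }.
      Root 23: left subtree has 4 nodes {36, 3, 13, 26}, right has 1 {34}.
        Root 26: left subtree has 3 nodes {36, 3, 13}, right has 0 { }.
          Root 36: left subtree has 0 nodes { }, right has 2 {3, 13}.
            Root 13: left subtree has 1 node {3}, right has 0 { }.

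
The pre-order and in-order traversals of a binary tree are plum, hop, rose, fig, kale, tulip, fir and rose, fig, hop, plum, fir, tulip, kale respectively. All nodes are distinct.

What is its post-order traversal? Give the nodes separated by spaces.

The first element of pre-order is the root; it splits in-order into left and right subtrees.
Root plum: left subtree has 3 nodes {rose, fig, hop}, right has 3 {fir, tulip, kale}.
  Root hop: left subtree has 2 nodes {rose, fig}, right has 0 { }.
    Root rose: left subtree has 0 nodes { }, right has 1 {fig}.
  Root kale: left subtree has 2 nodes {fir, tulip}, right has 0 { }.
    Root tulip: left subtree has 1 node {fir}, right has 0 { }.

fig rose hop fir tulip kale plum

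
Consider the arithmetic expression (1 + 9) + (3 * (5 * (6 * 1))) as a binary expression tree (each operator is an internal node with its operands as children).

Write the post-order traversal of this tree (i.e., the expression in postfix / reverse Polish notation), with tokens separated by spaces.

Post-order on an expression tree gives postfix notation: for each operator, emit left operand, right operand, then the operator.

1 9 + 3 5 6 1 * * * +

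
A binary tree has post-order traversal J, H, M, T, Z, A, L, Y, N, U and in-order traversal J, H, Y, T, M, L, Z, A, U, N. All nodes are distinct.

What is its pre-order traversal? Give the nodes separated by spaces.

The last element of post-order is the root; it splits in-order into left and right subtrees.
Root U: left subtree has 8 nodes {J, H, Y, T, M, L, Z, A}, right has 1 {N}.
  Root Y: left subtree has 2 nodes {J, H}, right has 5 {T, M, L, Z, A}.
    Root H: left subtree has 1 node {J}, right has 0 { }.
    Root L: left subtree has 2 nodes {T, M}, right has 2 {Z, A}.
      Root T: left subtree has 0 nodes { }, right has 1 {M}.
      Root A: left subtree has 1 node {Z}, right has 0 { }.

U Y H J L T M A Z N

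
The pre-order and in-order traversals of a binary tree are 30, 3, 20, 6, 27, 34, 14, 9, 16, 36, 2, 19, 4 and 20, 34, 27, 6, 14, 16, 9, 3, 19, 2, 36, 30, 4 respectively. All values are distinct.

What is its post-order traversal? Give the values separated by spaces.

The first element of pre-order is the root; it splits in-order into left and right subtrees.
Root 30: left subtree has 11 nodes {20, 34, 27, 6, 14, 16, 9, 3, 19, 2, 36}, right has 1 {4}.
  Root 3: left subtree has 7 nodes {20, 34, 27, 6, 14, 16, 9}, right has 3 {19, 2, 36}.
    Root 20: left subtree has 0 nodes { }, right has 6 {34, 27, 6, 14, 16, 9}.
      Root 6: left subtree has 2 nodes {34, 27}, right has 3 {14, 16, 9}.
        Root 27: left subtree has 1 node {34}, right has 0 { }.
        Root 14: left subtree has 0 nodes { }, right has 2 {16, 9}.
          Root 9: left subtree has 1 node {16}, right has 0 { }.
    Root 36: left subtree has 2 nodes {19, 2}, right has 0 { }.
      Root 2: left subtree has 1 node {19}, right has 0 { }.

34 27 16 9 14 6 20 19 2 36 3 4 30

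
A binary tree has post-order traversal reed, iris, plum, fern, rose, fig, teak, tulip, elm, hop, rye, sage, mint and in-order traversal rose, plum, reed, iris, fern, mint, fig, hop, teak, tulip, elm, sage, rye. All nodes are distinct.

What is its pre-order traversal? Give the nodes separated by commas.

mint, rose, fern, plum, iris, reed, sage, hop, fig, elm, tulip, teak, rye

The last element of post-order is the root; it splits in-order into left and right subtrees.
Root mint: left subtree has 5 nodes {rose, plum, reed, iris, fern}, right has 7 {fig, hop, teak, tulip, elm, sage, rye}.
  Root rose: left subtree has 0 nodes { }, right has 4 {plum, reed, iris, fern}.
    Root fern: left subtree has 3 nodes {plum, reed, iris}, right has 0 { }.
      Root plum: left subtree has 0 nodes { }, right has 2 {reed, iris}.
        Root iris: left subtree has 1 node {reed}, right has 0 { }.
  Root sage: left subtree has 5 nodes {fig, hop, teak, tulip, elm}, right has 1 {rye}.
    Root hop: left subtree has 1 node {fig}, right has 3 {teak, tulip, elm}.
      Root elm: left subtree has 2 nodes {teak, tulip}, right has 0 { }.
        Root tulip: left subtree has 1 node {teak}, right has 0 { }.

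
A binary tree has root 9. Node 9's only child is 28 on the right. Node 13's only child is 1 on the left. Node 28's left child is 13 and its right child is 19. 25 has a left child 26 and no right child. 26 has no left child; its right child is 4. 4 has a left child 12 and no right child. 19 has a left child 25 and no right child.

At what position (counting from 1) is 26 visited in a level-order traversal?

Level-order visits nodes level by level from the root, left to right within each level.
Level 0: 9
Level 1: 28
Level 2: 13, 19
Level 3: 1, 25
Level 4: 26
Level 5: 4
Level 6: 12
Full level-order sequence: 9, 28, 13, 19, 1, 25, 26, 4, 12.

7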